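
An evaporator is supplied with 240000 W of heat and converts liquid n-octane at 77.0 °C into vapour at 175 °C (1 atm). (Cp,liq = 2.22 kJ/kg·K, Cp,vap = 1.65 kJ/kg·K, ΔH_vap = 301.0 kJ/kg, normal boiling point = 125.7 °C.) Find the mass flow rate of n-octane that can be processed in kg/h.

Δh = 2.22×(125.7−77.0) + 301.0 + 1.65×(175−125.7) = 490.46 kJ/kg
Q = 240000 W = 240 kJ/s = 864000 kJ/h
ṁ = Q/Δh = 864000 / 490.46 = 1761.6 kg/h

ṁ = 1760 kg/h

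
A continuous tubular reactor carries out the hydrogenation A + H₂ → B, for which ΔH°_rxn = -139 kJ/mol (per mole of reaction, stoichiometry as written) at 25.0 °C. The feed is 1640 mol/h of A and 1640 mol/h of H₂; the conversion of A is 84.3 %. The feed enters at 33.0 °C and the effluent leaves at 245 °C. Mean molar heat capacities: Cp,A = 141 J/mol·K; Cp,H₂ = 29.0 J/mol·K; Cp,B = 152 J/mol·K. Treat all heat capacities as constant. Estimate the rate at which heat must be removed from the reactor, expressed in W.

Extent of reaction ξ = 0.843 × 1640 = 1382.5 mol/h
Reaction term: ξ·ΔH°_rxn = 1382.5 × -139 = -192170 kJ/h
Sensible, feed 33.0→25 °C: -2230.4 kJ/h
Outlet flows (mol/h): A 257.48, H₂ 257.48, B 1382.5
Sensible, products 25→245 °C: 55861 kJ/h
Q = ΔH = -138540 kJ/h = -38.483 kW
Heat removed = 38483 W

Q_out = 38500 W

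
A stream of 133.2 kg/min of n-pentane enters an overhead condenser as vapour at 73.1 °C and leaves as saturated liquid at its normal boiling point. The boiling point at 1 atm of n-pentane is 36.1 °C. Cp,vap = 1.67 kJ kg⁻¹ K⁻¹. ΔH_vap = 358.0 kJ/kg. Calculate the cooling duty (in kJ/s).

Q_c = 932 kJ/s

vapour 73.1→36.1 °C: -61.79 kJ/kg
condensation at 36.1 °C: -358 kJ/kg
Δh = -61.79 + -358 = -419.79 kJ/kg
Q = ṁ·Δh = 133.2 kg/min × -419.79 kJ/kg = -55916 kJ/min
|Q| = 931.93 kW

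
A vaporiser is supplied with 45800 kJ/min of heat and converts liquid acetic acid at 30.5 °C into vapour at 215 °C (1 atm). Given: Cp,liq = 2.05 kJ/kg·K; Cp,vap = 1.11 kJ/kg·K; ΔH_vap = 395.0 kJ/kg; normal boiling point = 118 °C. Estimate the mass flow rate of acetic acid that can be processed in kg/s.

ṁ = 1.12 kg/s

Δh = 2.05×(118−30.5) + 395.0 + 1.11×(215−118) = 682.05 kJ/kg
Q = 45800 kJ/min = 763.33 kJ/s = 763.33 kJ/s
ṁ = Q/Δh = 763.33 / 682.05 = 1.1192 kg/s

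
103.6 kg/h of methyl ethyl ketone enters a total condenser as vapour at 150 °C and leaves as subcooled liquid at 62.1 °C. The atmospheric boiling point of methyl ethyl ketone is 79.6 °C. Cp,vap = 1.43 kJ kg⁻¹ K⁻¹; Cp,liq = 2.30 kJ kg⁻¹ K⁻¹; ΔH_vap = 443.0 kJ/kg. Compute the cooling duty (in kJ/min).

Q_c = 1010 kJ/min

vapour 150→79.6 °C: -100.67 kJ/kg
condensation at 79.6 °C: -443 kJ/kg
liquid 79.6→62.1 °C: -40.25 kJ/kg
Δh = -100.67 + -443 + -40.25 = -583.92 kJ/kg
Q = ṁ·Δh = 103.6 kg/h × -583.92 kJ/kg = -60494 kJ/h
|Q| = 16.804 kW = 1008.2 kJ/min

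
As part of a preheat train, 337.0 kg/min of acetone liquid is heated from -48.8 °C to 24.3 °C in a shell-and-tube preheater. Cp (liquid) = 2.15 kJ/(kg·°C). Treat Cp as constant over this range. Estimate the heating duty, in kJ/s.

Q = 883 kJ/s

Q = ṁ·Cp·ΔT = 337.0 × 2.15 × (24.3 − -48.8) = 52965 kJ/min
Converting: 52965 / 60 s = 882.74 kW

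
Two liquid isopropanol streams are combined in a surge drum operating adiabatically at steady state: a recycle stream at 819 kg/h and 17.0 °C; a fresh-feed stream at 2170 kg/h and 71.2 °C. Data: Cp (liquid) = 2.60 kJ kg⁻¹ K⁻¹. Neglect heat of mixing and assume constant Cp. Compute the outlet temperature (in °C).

No heat crosses the boundary, so H_out = H_in.
Σ ṁᵢCp,ᵢTᵢ = 819×2.60×17.0 + 2170×2.60×71.2 = 437910
Σ ṁᵢCp,ᵢ = 819×2.60 + 2170×2.60 = 7771.4
T_out = 437910 / 7771.4 = 56.349 °C

T_out = 56.3 °C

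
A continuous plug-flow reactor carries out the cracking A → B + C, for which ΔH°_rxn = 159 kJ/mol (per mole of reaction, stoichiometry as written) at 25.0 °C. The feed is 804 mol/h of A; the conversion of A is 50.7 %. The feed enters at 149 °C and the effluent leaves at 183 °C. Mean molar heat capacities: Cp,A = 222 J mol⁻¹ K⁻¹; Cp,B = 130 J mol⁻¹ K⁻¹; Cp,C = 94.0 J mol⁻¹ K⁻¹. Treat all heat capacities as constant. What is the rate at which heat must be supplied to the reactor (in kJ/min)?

Extent of reaction ξ = 0.507 × 804 = 407.63 mol/h
Reaction term: ξ·ΔH°_rxn = 407.63 × 159 = 64813 kJ/h
Sensible, feed 149→25 °C: -22133 kJ/h
Outlet flows (mol/h): A 396.37, B 407.63, C 407.63
Sensible, products 25→183 °C: 28330 kJ/h
Q = ΔH = 71010 kJ/h = 19.725 kW
Heat supplied = 1183.5 kJ/min

Q_in = 1180 kJ/min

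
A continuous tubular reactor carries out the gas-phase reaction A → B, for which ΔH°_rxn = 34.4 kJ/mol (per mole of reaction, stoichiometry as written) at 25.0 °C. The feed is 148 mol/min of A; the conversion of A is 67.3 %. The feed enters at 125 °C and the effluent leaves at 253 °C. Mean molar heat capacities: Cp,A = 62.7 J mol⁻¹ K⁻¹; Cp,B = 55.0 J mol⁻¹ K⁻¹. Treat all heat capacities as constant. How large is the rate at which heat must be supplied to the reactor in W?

Q_in = 74000 W

Extent of reaction ξ = 0.673 × 148 = 99.604 mol/min
Reaction term: ξ·ΔH°_rxn = 99.604 × 34.4 = 3426.4 kJ/min
Sensible, feed 125→25 °C: -927.96 kJ/min
Outlet flows (mol/min): A 48.396, B 99.604
Sensible, products 25→253 °C: 1940.9 kJ/min
Q = ΔH = 4439.3 kJ/min = 73.988 kW
Heat supplied = 73988 W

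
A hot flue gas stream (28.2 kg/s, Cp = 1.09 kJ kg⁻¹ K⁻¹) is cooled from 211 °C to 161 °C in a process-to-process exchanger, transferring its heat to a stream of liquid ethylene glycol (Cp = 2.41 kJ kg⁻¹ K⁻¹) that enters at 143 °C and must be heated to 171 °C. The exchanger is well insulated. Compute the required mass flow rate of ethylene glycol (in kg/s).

ṁ_c = 22.8 kg/s

Heat released by hot stream: Q = 28.2 × 1.09 × (211 − 161) = 1536.9 kJ/s
Energy balance on cold side (adiabatic exchanger): Q = ṁ_c·Cp_c·(T_c,out − T_c,in)
ṁ_c = 1536.9 / [2.41 × (171 − 143)] = 22.776 kg/s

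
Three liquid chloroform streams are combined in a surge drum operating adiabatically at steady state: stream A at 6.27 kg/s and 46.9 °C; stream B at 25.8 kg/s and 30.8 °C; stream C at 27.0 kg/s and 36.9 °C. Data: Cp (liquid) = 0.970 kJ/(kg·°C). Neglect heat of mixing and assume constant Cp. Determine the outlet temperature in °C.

T_out = 35.3 °C

Adiabatic, steady state ⇒ Σ ṁᵢCp,ᵢ(T_out − Tᵢ) = 0
T_out = Σ ṁᵢCp,ᵢTᵢ / Σ ṁᵢCp,ᵢ
      = 2022.5 / 57.298 = 35.297 °C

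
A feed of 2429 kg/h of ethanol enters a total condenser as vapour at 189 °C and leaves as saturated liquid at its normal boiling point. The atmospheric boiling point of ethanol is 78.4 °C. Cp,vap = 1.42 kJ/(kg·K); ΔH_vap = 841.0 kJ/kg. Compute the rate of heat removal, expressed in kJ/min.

Q_c = 40400 kJ/min

vapour 189→78.4 °C: -157.05 kJ/kg
condensation at 78.4 °C: -841 kJ/kg
Δh = -157.05 + -841 = -998.05 kJ/kg
Q = ṁ·Δh = 2429 kg/h × -998.05 kJ/kg = -2.4243e+06 kJ/h
|Q| = 673.41 kW = 40404 kJ/min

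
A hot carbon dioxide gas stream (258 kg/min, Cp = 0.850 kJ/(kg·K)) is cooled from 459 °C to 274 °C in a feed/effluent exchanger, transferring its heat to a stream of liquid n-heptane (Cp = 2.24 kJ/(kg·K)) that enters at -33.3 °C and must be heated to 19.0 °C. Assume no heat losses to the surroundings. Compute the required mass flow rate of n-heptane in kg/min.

Heat released by hot stream: Q = 258 × 0.850 × (459 − 274) = 40570 kJ/min
Energy balance on cold side (adiabatic exchanger): Q = ṁ_c·Cp_c·(T_c,out − T_c,in)
ṁ_c = 40570 / [2.24 × (19.0 − -33.3)] = 346.31 kg/min

ṁ_c = 346 kg/min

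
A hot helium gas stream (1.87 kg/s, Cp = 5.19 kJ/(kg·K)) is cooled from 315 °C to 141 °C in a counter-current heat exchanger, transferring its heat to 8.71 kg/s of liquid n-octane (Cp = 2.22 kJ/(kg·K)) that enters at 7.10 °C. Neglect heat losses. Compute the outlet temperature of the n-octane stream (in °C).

T_c,out = 94.4 °C

Heat released by hot stream: Q = 1.87 × 5.19 × (315 − 141) = 1688.7 kJ/s
Energy balance on cold side (adiabatic exchanger): Q = ṁ_c·Cp_c·(T_c,out − T_c,in)
T_c,out = 7.10 + 1688.7/(8.71 × 2.22) = 94.435 °C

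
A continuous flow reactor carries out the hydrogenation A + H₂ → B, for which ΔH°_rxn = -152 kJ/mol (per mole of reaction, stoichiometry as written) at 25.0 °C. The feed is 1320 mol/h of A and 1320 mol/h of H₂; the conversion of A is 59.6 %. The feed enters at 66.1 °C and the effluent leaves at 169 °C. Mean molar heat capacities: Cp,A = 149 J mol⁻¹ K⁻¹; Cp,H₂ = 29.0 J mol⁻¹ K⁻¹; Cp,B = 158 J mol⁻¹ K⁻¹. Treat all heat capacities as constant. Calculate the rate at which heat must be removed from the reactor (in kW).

Extent of reaction ξ = 0.596 × 1320 = 786.72 mol/h
Reaction term: ξ·ΔH°_rxn = 786.72 × -152 = -119580 kJ/h
Sensible, feed 66.1→25 °C: -9656.9 kJ/h
Outlet flows (mol/h): A 533.28, H₂ 533.28, B 786.72
Sensible, products 25→169 °C: 31568 kJ/h
Q = ΔH = -97670 kJ/h = -27.131 kW
Heat removed = 27.131 kW

Q_out = 27.1 kW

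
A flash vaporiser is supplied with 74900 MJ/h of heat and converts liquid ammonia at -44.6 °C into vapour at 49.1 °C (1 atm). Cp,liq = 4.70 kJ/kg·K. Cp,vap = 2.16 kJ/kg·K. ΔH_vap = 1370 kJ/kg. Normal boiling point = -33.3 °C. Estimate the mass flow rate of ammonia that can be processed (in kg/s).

ṁ = 13.0 kg/s

Δh = 4.70×(-33.3−-44.6) + 1370 + 2.16×(49.1−-33.3) = 1601.1 kJ/kg
Q = 74900 MJ/h = 20806 kJ/s = 20806 kJ/s
ṁ = Q/Δh = 20806 / 1601.1 = 12.995 kg/s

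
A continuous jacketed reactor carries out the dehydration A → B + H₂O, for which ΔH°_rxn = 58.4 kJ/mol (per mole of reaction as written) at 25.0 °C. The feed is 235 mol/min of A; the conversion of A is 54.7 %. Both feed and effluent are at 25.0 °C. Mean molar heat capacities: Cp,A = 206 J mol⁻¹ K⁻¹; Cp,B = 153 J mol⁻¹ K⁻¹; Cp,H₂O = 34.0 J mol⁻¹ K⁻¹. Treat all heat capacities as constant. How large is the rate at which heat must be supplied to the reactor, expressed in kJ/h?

Q_in = 450000 kJ/h

Extent of reaction ξ = 0.547 × 235 = 128.55 mol/min
Reaction term: ξ·ΔH°_rxn = 128.55 × 58.4 = 7507 kJ/min
Q = ΔH = 7507 kJ/min = 125.12 kW
Heat supplied = 450420 kJ/h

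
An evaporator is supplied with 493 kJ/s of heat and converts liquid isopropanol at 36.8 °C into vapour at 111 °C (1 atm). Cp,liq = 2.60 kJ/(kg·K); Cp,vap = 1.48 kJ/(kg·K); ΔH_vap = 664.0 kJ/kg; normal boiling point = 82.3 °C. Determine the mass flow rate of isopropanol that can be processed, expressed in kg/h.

ṁ = 2150 kg/h

Δh = 2.60×(82.3−36.8) + 664.0 + 1.48×(111−82.3) = 824.78 kJ/kg
Q = 493 kJ/s = 493 kJ/s = 1.7748e+06 kJ/h
ṁ = Q/Δh = 1.7748e+06 / 824.78 = 2151.9 kg/h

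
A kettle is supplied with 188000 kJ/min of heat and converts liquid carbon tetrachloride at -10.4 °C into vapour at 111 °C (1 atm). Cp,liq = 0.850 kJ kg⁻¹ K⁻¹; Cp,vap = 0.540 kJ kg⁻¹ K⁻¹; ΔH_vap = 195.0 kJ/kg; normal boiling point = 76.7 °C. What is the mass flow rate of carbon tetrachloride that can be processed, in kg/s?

Δh = 0.850×(76.7−-10.4) + 195.0 + 0.540×(111−76.7) = 287.56 kJ/kg
Q = 188000 kJ/min = 3133.3 kJ/s = 3133.3 kJ/s
ṁ = Q/Δh = 3133.3 / 287.56 = 10.896 kg/s

ṁ = 10.9 kg/s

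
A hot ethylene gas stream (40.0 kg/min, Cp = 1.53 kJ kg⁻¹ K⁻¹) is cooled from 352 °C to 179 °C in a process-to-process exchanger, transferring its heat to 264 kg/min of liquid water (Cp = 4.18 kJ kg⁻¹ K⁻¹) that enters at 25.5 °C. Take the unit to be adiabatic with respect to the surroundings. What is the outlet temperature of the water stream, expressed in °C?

T_c,out = 35.1 °C

Heat released by hot stream: Q = 40.0 × 1.53 × (352 − 179) = 10588 kJ/min
Energy balance on cold side (adiabatic exchanger): Q = ṁ_c·Cp_c·(T_c,out − T_c,in)
T_c,out = 25.5 + 10588/(264 × 4.18) = 35.094 °C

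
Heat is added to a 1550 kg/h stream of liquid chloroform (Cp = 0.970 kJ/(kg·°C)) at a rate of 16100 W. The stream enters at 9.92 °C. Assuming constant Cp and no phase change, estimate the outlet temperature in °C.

T_out = 48.5 °C

Q = 16100 W = 57960 kJ/h
ΔT = Q/(ṁ·Cp) = 57960/(1550×0.970) = 38.55 K
T_out = 9.92 + 38.55 = 48.47 °C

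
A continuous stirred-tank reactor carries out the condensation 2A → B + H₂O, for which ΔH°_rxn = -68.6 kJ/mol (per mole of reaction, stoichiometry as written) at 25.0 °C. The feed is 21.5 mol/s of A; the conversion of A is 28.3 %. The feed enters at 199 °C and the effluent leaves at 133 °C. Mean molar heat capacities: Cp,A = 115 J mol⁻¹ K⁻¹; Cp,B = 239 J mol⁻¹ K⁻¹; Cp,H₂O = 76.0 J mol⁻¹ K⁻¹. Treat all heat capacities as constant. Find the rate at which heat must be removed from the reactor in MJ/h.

Q_out = 1240 MJ/h

Extent of reaction ξ = 0.283 × 21.5 / 2 = 3.0422 mol/s
Reaction term: ξ·ΔH°_rxn = 3.0422 × -68.6 = -208.7 kJ/s
Sensible, feed 199→25 °C: -430.21 kJ/s
Outlet flows (mol/s): A 15.416, B 3.0422, H₂O 3.0422
Sensible, products 25→133 °C: 294.96 kJ/s
Q = ΔH = -343.96 kJ/s = -343.96 kW
Heat removed = 1238.2 MJ/h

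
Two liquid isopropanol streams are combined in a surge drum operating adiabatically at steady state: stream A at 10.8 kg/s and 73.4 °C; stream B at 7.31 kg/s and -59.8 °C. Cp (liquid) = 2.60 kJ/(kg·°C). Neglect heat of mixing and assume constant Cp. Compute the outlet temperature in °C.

T_out = 19.6 °C

Energy balance with Q = 0: Σ ṁᵢCp,ᵢ(T_out − Tᵢ) = 0
Σ ṁᵢCp,ᵢTᵢ = 10.8×2.60×73.4 + 7.31×2.60×-59.8 = 924.51
Σ ṁᵢCp,ᵢ = 10.8×2.60 + 7.31×2.60 = 47.086
T_out = 924.51 / 47.086 = 19.635 °C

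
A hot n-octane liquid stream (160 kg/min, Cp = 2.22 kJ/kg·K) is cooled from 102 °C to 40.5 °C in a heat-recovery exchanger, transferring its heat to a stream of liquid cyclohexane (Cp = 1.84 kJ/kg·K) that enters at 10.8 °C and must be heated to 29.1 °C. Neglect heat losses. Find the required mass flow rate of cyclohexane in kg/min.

ṁ_c = 649 kg/min

Heat released by hot stream: Q = 160 × 2.22 × (102 − 40.5) = 21845 kJ/min
Energy balance on cold side (adiabatic exchanger): Q = ṁ_c·Cp_c·(T_c,out − T_c,in)
ṁ_c = 21845 / [1.84 × (29.1 − 10.8)] = 648.75 kg/min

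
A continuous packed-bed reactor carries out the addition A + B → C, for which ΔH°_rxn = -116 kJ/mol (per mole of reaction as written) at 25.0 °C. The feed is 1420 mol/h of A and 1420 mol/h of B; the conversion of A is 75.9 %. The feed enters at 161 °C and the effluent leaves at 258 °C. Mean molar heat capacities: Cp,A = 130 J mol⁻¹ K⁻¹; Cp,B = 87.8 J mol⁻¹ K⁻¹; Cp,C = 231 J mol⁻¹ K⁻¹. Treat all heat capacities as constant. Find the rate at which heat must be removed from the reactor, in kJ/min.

Extent of reaction ξ = 0.759 × 1420 = 1077.8 mol/h
Reaction term: ξ·ΔH°_rxn = 1077.8 × -116 = -125020 kJ/h
Sensible, feed 161→25 °C: -42062 kJ/h
Outlet flows (mol/h): A 342.22, B 342.22, C 1077.8
Sensible, products 25→258 °C: 75376 kJ/h
Q = ΔH = -91708 kJ/h = -25.474 kW
Heat removed = 1528.5 kJ/min

Q_out = 1530 kJ/min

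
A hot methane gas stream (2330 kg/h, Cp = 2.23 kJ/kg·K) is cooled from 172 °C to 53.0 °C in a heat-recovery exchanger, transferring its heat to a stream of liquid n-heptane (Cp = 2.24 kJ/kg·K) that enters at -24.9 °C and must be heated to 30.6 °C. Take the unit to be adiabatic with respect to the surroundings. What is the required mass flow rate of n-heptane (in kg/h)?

ṁ_c = 4970 kg/h

Heat released by hot stream: Q = 2330 × 2.23 × (172 − 53.0) = 618310 kJ/h
Energy balance on cold side (adiabatic exchanger): Q = ṁ_c·Cp_c·(T_c,out − T_c,in)
ṁ_c = 618310 / [2.24 × (30.6 − -24.9)] = 4973.6 kg/h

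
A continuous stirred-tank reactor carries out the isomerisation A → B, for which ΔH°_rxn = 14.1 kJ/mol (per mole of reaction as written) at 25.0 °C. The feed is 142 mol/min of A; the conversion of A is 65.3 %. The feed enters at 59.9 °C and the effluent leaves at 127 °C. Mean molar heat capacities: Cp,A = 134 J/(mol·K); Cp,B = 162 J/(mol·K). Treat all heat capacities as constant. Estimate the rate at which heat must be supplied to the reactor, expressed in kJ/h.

Q_in = 171000 kJ/h

Extent of reaction ξ = 0.653 × 142 = 92.726 mol/min
Reaction term: ξ·ΔH°_rxn = 92.726 × 14.1 = 1307.4 kJ/min
Sensible, feed 59.9→25 °C: -664.08 kJ/min
Outlet flows (mol/min): A 49.274, B 92.726
Sensible, products 25→127 °C: 2205.7 kJ/min
Q = ΔH = 2849 kJ/min = 47.484 kW
Heat supplied = 170940 kJ/h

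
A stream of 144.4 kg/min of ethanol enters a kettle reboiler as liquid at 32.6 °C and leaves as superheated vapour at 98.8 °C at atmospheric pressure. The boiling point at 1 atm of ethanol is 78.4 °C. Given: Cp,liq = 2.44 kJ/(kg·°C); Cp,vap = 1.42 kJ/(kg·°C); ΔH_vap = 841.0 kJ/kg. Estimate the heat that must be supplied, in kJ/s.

Q = 2360 kJ/s

liquid 32.6→78.4 °C: 111.75 kJ/kg
vaporisation at 78.4 °C: 841 kJ/kg
vapour 78.4→98.8 °C: 28.968 kJ/kg
Δh = 111.75 + 841 + 28.968 = 981.72 kJ/kg
Q = ṁ·Δh = 144.4 kg/min × 981.72 kJ/kg = 141760 kJ/min
|Q| = 2362.7 kW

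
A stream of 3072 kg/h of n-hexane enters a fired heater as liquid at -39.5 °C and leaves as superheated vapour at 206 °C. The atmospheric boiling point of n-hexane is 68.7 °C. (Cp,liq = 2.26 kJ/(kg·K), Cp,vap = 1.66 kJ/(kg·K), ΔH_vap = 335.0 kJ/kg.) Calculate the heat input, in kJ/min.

liquid -39.5→68.7 °C: 244.53 kJ/kg
vaporisation at 68.7 °C: 335 kJ/kg
vapour 68.7→206 °C: 227.92 kJ/kg
Δh = 244.53 + 335 + 227.92 = 807.45 kJ/kg
Q = ṁ·Δh = 3072 kg/h × 807.45 kJ/kg = 2.4805e+06 kJ/h
|Q| = 689.02 kW = 41341 kJ/min

Q = 41300 kJ/min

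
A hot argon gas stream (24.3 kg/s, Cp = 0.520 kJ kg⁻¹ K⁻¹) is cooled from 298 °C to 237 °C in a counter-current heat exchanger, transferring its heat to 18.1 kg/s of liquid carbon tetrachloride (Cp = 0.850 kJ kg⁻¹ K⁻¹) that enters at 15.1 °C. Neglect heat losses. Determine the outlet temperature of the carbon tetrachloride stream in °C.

Heat released by hot stream: Q = 24.3 × 0.520 × (298 − 237) = 770.8 kJ/s
Energy balance on cold side (adiabatic exchanger): Q = ṁ_c·Cp_c·(T_c,out − T_c,in)
T_c,out = 15.1 + 770.8/(18.1 × 0.850) = 65.2 °C

T_c,out = 65.2 °C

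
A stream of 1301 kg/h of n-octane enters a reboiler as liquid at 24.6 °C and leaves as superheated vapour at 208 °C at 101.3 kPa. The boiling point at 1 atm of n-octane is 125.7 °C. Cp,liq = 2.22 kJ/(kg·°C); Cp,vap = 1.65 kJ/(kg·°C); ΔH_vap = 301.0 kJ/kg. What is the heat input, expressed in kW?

Q = 239 kW

liquid 24.6→125.7 °C: 224.44 kJ/kg
vaporisation at 125.7 °C: 301 kJ/kg
vapour 125.7→208 °C: 135.79 kJ/kg
Δh = 224.44 + 301 + 135.79 = 661.24 kJ/kg
Q = ṁ·Δh = 1301 kg/h × 661.24 kJ/kg = 860270 kJ/h
|Q| = 238.96 kW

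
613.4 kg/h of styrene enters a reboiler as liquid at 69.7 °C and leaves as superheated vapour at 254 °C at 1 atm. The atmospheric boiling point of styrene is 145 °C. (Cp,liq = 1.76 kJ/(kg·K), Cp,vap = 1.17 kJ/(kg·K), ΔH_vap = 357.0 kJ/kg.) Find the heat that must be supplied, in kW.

Q = 105 kW

liquid 69.7→145 °C: 132.53 kJ/kg
vaporisation at 145 °C: 357 kJ/kg
vapour 145→254 °C: 127.53 kJ/kg
Δh = 132.53 + 357 + 127.53 = 617.06 kJ/kg
Q = ṁ·Δh = 613.4 kg/h × 617.06 kJ/kg = 378500 kJ/h
|Q| = 105.14 kW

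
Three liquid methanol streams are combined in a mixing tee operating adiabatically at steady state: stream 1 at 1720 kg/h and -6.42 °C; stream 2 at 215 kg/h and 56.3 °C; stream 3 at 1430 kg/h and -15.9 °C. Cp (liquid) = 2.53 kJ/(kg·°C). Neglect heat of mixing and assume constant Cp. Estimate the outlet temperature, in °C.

T_out = -6.44 °C

Energy balance with Q = 0: Σ ṁᵢCp,ᵢ(T_out − Tᵢ) = 0
T_out = Σ ṁᵢCp,ᵢTᵢ / Σ ṁᵢCp,ᵢ
      = -54837 / 8513.4 = -6.4413 °C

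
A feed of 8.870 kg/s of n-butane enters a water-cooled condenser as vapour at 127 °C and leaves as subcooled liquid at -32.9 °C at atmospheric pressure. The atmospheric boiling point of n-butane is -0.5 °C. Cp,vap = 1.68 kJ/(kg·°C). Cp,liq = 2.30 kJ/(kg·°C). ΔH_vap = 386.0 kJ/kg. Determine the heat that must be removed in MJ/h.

Q_c = 21500 MJ/h

vapour 127→-0.5 °C: -214.2 kJ/kg
condensation at -0.5 °C: -386 kJ/kg
liquid -0.5→-32.9 °C: -74.52 kJ/kg
Δh = -214.2 + -386 + -74.52 = -674.72 kJ/kg
Q = ṁ·Δh = 8.870 kg/s × -674.72 kJ/kg = -5984.8 kJ/s
|Q| = 5984.8 kW = 21545 MJ/h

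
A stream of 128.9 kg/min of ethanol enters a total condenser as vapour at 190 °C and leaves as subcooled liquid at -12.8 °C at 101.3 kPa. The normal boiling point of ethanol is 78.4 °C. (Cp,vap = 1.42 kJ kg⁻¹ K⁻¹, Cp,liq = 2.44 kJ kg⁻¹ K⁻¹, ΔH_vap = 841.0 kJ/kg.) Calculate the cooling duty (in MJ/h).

Q_c = 9450 MJ/h

vapour 190→78.4 °C: -158.47 kJ/kg
condensation at 78.4 °C: -841 kJ/kg
liquid 78.4→-12.8 °C: -222.53 kJ/kg
Δh = -158.47 + -841 + -222.53 = -1222 kJ/kg
Q = ṁ·Δh = 128.9 kg/min × -1222 kJ/kg = -157520 kJ/min
|Q| = 2625.3 kW = 9450.9 MJ/h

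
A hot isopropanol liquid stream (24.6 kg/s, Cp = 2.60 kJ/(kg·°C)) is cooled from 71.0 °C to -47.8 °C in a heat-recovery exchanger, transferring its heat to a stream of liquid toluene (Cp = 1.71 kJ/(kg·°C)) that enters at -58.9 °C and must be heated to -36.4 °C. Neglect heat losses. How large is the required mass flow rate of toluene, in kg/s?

ṁ_c = 197 kg/s

Heat released by hot stream: Q = 24.6 × 2.60 × (71.0 − -47.8) = 7598.4 kJ/s
Energy balance on cold side (adiabatic exchanger): Q = ṁ_c·Cp_c·(T_c,out − T_c,in)
ṁ_c = 7598.4 / [1.71 × (-36.4 − -58.9)] = 197.49 kg/s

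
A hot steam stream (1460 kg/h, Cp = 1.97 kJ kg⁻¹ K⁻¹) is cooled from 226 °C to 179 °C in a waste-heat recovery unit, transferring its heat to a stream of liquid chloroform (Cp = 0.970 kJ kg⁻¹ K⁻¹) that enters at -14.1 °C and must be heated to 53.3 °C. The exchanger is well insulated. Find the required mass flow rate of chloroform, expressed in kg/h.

Heat released by hot stream: Q = 1460 × 1.97 × (226 − 179) = 135180 kJ/h
Energy balance on cold side (adiabatic exchanger): Q = ṁ_c·Cp_c·(T_c,out − T_c,in)
ṁ_c = 135180 / [0.970 × (53.3 − -14.1)] = 2067.7 kg/h

ṁ_c = 2070 kg/h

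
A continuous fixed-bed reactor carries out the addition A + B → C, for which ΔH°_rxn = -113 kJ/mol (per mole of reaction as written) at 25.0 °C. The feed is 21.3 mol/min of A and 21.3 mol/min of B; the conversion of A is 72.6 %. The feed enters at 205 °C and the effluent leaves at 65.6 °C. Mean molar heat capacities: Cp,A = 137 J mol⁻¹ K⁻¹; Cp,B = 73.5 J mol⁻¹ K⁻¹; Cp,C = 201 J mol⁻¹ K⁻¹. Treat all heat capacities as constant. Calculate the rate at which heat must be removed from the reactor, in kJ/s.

Extent of reaction ξ = 0.726 × 21.3 = 15.464 mol/min
Reaction term: ξ·ΔH°_rxn = 15.464 × -113 = -1747.4 kJ/min
Sensible, feed 205→25 °C: -807.06 kJ/min
Outlet flows (mol/min): A 5.8362, B 5.8362, C 15.464
Sensible, products 25→65.6 °C: 176.07 kJ/min
Q = ΔH = -2378.4 kJ/min = -39.64 kW
Heat removed = 39.64 kJ/s

Q_out = 39.6 kJ/s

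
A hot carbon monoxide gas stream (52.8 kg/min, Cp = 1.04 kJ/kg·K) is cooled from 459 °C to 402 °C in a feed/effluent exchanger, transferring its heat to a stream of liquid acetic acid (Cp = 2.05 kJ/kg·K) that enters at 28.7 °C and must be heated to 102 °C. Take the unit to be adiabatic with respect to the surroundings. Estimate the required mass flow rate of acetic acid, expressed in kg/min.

Heat released by hot stream: Q = 52.8 × 1.04 × (459 − 402) = 3130 kJ/min
Energy balance on cold side (adiabatic exchanger): Q = ṁ_c·Cp_c·(T_c,out − T_c,in)
ṁ_c = 3130 / [2.05 × (102 − 28.7)] = 20.83 kg/min

ṁ_c = 20.8 kg/min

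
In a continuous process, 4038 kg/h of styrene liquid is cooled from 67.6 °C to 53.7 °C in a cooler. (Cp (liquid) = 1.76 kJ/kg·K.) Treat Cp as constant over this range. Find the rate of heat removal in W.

Q = ṁ·Cp·ΔT = 4038 × 1.76 × (53.7 − 67.6) = -98786 kJ/h
Converting: 98786 / 3600 s = 27.44 kW
Cooling duty = 27440 W

Q_c = 27400 W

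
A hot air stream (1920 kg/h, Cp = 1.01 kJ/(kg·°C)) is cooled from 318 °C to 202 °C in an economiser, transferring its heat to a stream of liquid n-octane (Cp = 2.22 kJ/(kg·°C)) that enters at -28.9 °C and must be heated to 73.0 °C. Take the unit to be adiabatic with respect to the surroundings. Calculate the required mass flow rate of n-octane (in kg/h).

Heat released by hot stream: Q = 1920 × 1.01 × (318 − 202) = 224950 kJ/h
Energy balance on cold side (adiabatic exchanger): Q = ṁ_c·Cp_c·(T_c,out − T_c,in)
ṁ_c = 224950 / [2.22 × (73.0 − -28.9)] = 994.38 kg/h

ṁ_c = 994 kg/h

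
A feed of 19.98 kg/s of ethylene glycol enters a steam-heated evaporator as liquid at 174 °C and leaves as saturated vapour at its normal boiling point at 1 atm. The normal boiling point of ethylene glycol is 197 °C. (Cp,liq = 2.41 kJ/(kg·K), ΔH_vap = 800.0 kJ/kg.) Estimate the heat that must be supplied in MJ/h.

liquid 174→197 °C: 55.43 kJ/kg
vaporisation at 197 °C: 800 kJ/kg
Δh = 55.43 + 800 = 855.43 kJ/kg
Q = ṁ·Δh = 19.98 kg/s × 855.43 kJ/kg = 17091 kJ/s
|Q| = 17091 kW = 61529 MJ/h

Q = 61500 MJ/h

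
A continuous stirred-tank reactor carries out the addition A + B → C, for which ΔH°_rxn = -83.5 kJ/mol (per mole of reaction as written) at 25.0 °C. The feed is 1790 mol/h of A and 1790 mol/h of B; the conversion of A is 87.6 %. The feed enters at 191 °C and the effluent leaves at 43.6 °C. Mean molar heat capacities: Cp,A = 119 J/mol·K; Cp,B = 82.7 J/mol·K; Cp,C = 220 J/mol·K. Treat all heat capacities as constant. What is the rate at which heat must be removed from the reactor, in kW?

Extent of reaction ξ = 0.876 × 1790 = 1568 mol/h
Reaction term: ξ·ΔH°_rxn = 1568 × -83.5 = -130930 kJ/h
Sensible, feed 191→25 °C: -59933 kJ/h
Outlet flows (mol/h): A 221.96, B 221.96, C 1568
Sensible, products 25→43.6 °C: 7249.1 kJ/h
Q = ΔH = -183620 kJ/h = -51.004 kW
Heat removed = 51.004 kW

Q_out = 51.0 kW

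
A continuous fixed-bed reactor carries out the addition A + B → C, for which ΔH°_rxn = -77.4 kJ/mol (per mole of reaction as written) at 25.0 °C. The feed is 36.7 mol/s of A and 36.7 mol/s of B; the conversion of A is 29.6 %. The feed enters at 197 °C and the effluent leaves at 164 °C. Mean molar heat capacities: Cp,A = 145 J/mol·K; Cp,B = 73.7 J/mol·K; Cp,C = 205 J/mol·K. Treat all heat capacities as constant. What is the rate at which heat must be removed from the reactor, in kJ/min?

Extent of reaction ξ = 0.296 × 36.7 = 10.863 mol/s
Reaction term: ξ·ΔH°_rxn = 10.863 × -77.4 = -840.81 kJ/s
Sensible, feed 197→25 °C: -1380.5 kJ/s
Outlet flows (mol/s): A 25.837, B 25.837, C 10.863
Sensible, products 25→164 °C: 1095 kJ/s
Q = ΔH = -1126.4 kJ/s = -1126.4 kW
Heat removed = 67582 kJ/min

Q_out = 67600 kJ/min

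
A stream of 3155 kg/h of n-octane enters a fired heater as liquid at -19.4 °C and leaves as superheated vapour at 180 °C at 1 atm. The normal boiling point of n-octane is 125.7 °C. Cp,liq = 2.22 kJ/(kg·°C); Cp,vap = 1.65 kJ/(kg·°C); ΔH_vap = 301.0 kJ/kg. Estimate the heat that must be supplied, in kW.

liquid -19.4→125.7 °C: 322.12 kJ/kg
vaporisation at 125.7 °C: 301 kJ/kg
vapour 125.7→180 °C: 89.595 kJ/kg
Δh = 322.12 + 301 + 89.595 = 712.72 kJ/kg
Q = ṁ·Δh = 3155 kg/h × 712.72 kJ/kg = 2.2486e+06 kJ/h
|Q| = 624.62 kW

Q = 625 kW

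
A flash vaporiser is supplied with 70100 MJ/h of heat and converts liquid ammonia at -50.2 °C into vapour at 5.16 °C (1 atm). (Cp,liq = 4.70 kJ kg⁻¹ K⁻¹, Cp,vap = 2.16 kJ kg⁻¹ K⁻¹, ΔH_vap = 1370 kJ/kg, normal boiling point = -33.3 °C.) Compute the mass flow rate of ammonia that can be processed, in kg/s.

ṁ = 12.7 kg/s

Δh = 4.70×(-33.3−-50.2) + 1370 + 2.16×(5.16−-33.3) = 1532.5 kJ/kg
Q = 70100 MJ/h = 19472 kJ/s = 19472 kJ/s
ṁ = Q/Δh = 19472 / 1532.5 = 12.706 kg/s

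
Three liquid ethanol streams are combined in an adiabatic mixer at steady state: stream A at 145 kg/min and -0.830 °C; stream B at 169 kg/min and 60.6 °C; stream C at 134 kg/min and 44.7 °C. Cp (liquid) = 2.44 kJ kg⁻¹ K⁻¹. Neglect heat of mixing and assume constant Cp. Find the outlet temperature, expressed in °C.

T_out = 36.0 °C

No heat crosses the boundary, so H_out = H_in.
Σ ṁᵢCp,ᵢTᵢ = 145×2.44×-0.830 + 169×2.44×60.6 + 134×2.44×44.7 = 39310
Σ ṁᵢCp,ᵢ = 145×2.44 + 169×2.44 + 134×2.44 = 1093.1
T_out = 39310 / 1093.1 = 35.962 °C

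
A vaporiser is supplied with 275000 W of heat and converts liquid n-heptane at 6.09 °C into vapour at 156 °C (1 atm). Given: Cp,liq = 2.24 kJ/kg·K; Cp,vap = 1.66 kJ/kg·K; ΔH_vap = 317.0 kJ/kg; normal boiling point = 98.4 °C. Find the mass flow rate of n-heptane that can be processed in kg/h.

Δh = 2.24×(98.4−6.09) + 317.0 + 1.66×(156−98.4) = 619.39 kJ/kg
Q = 275000 W = 275 kJ/s = 990000 kJ/h
ṁ = Q/Δh = 990000 / 619.39 = 1598.3 kg/h

ṁ = 1600 kg/h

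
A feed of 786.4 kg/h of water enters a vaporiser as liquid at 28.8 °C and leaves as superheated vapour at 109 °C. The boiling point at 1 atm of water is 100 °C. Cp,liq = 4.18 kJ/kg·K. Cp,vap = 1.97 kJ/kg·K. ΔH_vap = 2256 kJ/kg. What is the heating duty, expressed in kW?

liquid 28.8→100 °C: 297.62 kJ/kg
vaporisation at 100 °C: 2256 kJ/kg
vapour 100→109 °C: 17.73 kJ/kg
Δh = 297.62 + 2256 + 17.73 = 2571.3 kJ/kg
Q = ṁ·Δh = 786.4 kg/h × 2571.3 kJ/kg = 2.0221e+06 kJ/h
|Q| = 561.7 kW

Q = 562 kW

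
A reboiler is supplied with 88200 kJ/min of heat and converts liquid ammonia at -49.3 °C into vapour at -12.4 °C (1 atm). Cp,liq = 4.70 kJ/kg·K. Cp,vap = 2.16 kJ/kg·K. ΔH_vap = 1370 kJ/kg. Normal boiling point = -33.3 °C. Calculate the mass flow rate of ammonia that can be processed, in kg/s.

Δh = 4.70×(-33.3−-49.3) + 1370 + 2.16×(-12.4−-33.3) = 1490.3 kJ/kg
Q = 88200 kJ/min = 1470 kJ/s = 1470 kJ/s
ṁ = Q/Δh = 1470 / 1490.3 = 0.98635 kg/s

ṁ = 0.986 kg/s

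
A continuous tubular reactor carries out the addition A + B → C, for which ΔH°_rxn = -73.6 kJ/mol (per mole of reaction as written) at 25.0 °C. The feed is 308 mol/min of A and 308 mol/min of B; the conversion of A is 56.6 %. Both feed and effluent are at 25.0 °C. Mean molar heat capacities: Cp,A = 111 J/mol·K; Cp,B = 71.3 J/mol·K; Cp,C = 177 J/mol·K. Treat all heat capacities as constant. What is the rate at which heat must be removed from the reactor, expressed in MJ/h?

Extent of reaction ξ = 0.566 × 308 = 174.33 mol/min
Reaction term: ξ·ΔH°_rxn = 174.33 × -73.6 = -12831 kJ/min
Q = ΔH = -12831 kJ/min = -213.84 kW
Heat removed = 769.83 MJ/h

Q_out = 770 MJ/h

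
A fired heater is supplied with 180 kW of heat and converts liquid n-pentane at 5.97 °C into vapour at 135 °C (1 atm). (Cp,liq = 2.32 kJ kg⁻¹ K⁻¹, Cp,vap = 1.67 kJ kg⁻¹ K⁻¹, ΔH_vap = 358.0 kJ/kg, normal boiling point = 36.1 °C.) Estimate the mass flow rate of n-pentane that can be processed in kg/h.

ṁ = 1090 kg/h

Δh = 2.32×(36.1−5.97) + 358.0 + 1.67×(135−36.1) = 593.06 kJ/kg
Q = 180 kW = 180 kJ/s = 648000 kJ/h
ṁ = Q/Δh = 648000 / 593.06 = 1092.6 kg/h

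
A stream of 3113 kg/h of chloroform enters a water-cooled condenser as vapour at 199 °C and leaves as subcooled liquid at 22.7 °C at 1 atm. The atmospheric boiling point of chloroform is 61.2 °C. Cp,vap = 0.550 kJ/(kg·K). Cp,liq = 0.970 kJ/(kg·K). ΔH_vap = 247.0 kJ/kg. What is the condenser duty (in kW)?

Q_c = 311 kW

vapour 199→61.2 °C: -75.79 kJ/kg
condensation at 61.2 °C: -247 kJ/kg
liquid 61.2→22.7 °C: -37.345 kJ/kg
Δh = -75.79 + -247 + -37.345 = -360.13 kJ/kg
Q = ṁ·Δh = 3113 kg/h × -360.13 kJ/kg = -1.1211e+06 kJ/h
|Q| = 311.42 kW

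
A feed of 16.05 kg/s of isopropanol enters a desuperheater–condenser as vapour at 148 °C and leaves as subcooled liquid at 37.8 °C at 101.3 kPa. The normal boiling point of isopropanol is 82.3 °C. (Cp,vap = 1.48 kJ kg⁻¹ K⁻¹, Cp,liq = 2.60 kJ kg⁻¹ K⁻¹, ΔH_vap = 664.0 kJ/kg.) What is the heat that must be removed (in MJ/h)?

Q_c = 50700 MJ/h

vapour 148→82.3 °C: -97.236 kJ/kg
condensation at 82.3 °C: -664 kJ/kg
liquid 82.3→37.8 °C: -115.7 kJ/kg
Δh = -97.236 + -664 + -115.7 = -876.94 kJ/kg
Q = ṁ·Δh = 16.05 kg/s × -876.94 kJ/kg = -14075 kJ/s
|Q| = 14075 kW = 50669 MJ/h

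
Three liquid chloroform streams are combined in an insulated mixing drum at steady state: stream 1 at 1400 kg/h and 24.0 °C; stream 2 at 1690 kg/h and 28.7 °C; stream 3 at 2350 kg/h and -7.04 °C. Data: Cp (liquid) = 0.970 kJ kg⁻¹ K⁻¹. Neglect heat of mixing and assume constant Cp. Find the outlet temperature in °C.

Adiabatic, steady state ⇒ Σ ṁᵢCp,ᵢ(T_out − Tᵢ) = 0
T_out = Σ ṁᵢCp,ᵢTᵢ / Σ ṁᵢCp,ᵢ
      = 63592 / 5276.8 = 12.051 °C

T_out = 12.1 °C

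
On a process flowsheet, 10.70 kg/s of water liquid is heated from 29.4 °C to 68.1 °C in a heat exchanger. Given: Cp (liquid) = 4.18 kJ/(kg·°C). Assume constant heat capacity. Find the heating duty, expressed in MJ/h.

Q = ṁ·Cp·ΔT = 10.70 × 4.18 × (68.1 − 29.4) = 1730.9 kJ/s
Heating duty = 6231.2 MJ/h

Q = 6230 MJ/h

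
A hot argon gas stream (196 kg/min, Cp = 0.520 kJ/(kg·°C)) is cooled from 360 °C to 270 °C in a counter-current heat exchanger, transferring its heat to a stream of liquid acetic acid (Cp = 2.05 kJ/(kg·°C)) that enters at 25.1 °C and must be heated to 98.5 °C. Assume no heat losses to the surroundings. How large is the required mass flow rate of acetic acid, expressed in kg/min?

ṁ_c = 61.0 kg/min

Heat released by hot stream: Q = 196 × 0.520 × (360 − 270) = 9172.8 kJ/min
Energy balance on cold side (adiabatic exchanger): Q = ṁ_c·Cp_c·(T_c,out − T_c,in)
ṁ_c = 9172.8 / [2.05 × (98.5 − 25.1)] = 60.961 kg/min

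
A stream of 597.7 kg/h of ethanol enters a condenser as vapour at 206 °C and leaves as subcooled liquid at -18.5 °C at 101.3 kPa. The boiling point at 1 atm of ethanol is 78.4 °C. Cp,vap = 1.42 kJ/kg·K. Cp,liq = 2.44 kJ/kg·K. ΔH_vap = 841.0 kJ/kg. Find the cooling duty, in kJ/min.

Q_c = 12500 kJ/min

vapour 206→78.4 °C: -181.19 kJ/kg
condensation at 78.4 °C: -841 kJ/kg
liquid 78.4→-18.5 °C: -236.44 kJ/kg
Δh = -181.19 + -841 + -236.44 = -1258.6 kJ/kg
Q = ṁ·Δh = 597.7 kg/h × -1258.6 kJ/kg = -752280 kJ/h
|Q| = 208.97 kW = 12538 kJ/min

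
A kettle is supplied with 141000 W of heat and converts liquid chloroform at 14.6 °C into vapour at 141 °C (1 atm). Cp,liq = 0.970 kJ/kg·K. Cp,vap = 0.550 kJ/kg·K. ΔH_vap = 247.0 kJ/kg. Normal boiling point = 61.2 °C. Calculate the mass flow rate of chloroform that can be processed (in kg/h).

Δh = 0.970×(61.2−14.6) + 247.0 + 0.550×(141−61.2) = 336.09 kJ/kg
Q = 141000 W = 141 kJ/s = 507600 kJ/h
ṁ = Q/Δh = 507600 / 336.09 = 1510.3 kg/h

ṁ = 1510 kg/h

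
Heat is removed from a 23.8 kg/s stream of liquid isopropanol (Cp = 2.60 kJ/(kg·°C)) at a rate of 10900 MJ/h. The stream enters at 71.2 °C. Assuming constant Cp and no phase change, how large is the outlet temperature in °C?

Q = 10900 MJ/h = 3027.8 kJ/s
ΔT = Q/(ṁ·Cp) = 3027.8/(23.8×2.60) = 48.93 K
T_out = 71.2 − 48.93 = 22.27 °C

T_out = 22.3 °C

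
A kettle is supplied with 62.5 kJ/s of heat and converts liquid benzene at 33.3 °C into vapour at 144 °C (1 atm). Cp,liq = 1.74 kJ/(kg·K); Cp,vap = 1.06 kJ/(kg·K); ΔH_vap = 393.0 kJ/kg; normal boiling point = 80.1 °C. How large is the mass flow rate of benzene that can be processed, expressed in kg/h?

Δh = 1.74×(80.1−33.3) + 393.0 + 1.06×(144−80.1) = 542.17 kJ/kg
Q = 62.5 kJ/s = 62.5 kJ/s = 225000 kJ/h
ṁ = Q/Δh = 225000 / 542.17 = 415 kg/h

ṁ = 415 kg/h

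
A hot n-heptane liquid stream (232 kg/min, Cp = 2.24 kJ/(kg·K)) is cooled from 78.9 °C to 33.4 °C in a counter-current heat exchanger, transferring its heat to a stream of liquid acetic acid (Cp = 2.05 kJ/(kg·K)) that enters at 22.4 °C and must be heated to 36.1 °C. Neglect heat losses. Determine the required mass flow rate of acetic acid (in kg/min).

Heat released by hot stream: Q = 232 × 2.24 × (78.9 − 33.4) = 23645 kJ/min
Energy balance on cold side (adiabatic exchanger): Q = ṁ_c·Cp_c·(T_c,out − T_c,in)
ṁ_c = 23645 / [2.05 × (36.1 − 22.4)] = 841.92 kg/min

ṁ_c = 842 kg/min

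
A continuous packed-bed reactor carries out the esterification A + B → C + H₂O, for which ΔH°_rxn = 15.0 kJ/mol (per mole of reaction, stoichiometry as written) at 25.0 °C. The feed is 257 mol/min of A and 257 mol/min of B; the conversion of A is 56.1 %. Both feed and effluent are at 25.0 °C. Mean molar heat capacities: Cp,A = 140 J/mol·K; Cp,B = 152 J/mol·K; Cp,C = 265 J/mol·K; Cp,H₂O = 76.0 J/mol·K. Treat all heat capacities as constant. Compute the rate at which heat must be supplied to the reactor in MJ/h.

Q_in = 130 MJ/h

Extent of reaction ξ = 0.561 × 257 = 144.18 mol/min
Reaction term: ξ·ΔH°_rxn = 144.18 × 15.0 = 2162.7 kJ/min
Q = ΔH = 2162.7 kJ/min = 36.044 kW
Heat supplied = 129.76 MJ/h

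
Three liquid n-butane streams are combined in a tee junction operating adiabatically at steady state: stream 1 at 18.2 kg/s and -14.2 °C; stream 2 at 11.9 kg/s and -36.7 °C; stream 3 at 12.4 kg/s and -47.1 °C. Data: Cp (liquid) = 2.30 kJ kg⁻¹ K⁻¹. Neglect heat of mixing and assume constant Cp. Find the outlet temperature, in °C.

Adiabatic, steady state ⇒ Σ ṁᵢCp,ᵢ(T_out − Tᵢ) = 0
T_out = Σ ṁᵢCp,ᵢTᵢ / Σ ṁᵢCp,ᵢ
      = -2942.2 / 97.75 = -30.099 °C

T_out = -30.1 °C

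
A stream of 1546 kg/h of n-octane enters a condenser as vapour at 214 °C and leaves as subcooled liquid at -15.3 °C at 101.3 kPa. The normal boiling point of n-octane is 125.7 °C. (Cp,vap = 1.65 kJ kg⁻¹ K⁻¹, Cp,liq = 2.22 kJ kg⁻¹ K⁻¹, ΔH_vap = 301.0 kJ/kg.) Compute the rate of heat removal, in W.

Q_c = 326000 W

vapour 214→125.7 °C: -145.69 kJ/kg
condensation at 125.7 °C: -301 kJ/kg
liquid 125.7→-15.3 °C: -313.02 kJ/kg
Δh = -145.69 + -301 + -313.02 = -759.72 kJ/kg
Q = ṁ·Δh = 1546 kg/h × -759.72 kJ/kg = -1.1745e+06 kJ/h
|Q| = 326.26 kW = 326260 W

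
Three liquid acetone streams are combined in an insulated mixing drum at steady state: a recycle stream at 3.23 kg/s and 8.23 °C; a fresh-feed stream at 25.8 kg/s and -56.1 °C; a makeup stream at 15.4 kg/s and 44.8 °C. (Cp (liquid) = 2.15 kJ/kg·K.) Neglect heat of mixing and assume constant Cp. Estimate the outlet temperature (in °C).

Energy balance with Q = 0: Σ ṁᵢCp,ᵢ(T_out − Tᵢ) = 0
Σ ṁᵢCp,ᵢTᵢ = 3.23×2.15×8.23 + 25.8×2.15×-56.1 + 15.4×2.15×44.8 = -1571.4
Σ ṁᵢCp,ᵢ = 3.23×2.15 + 25.8×2.15 + 15.4×2.15 = 95.525
T_out = -1571.4 / 95.525 = -16.45 °C

T_out = -16.5 °C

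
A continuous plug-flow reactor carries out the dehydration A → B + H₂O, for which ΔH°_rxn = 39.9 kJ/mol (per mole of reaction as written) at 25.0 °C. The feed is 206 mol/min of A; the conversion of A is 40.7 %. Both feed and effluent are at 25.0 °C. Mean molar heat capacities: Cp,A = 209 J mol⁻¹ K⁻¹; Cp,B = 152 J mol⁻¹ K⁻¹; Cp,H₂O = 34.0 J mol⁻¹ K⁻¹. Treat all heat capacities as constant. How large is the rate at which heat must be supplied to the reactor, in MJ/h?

Q_in = 201 MJ/h

Extent of reaction ξ = 0.407 × 206 = 83.842 mol/min
Reaction term: ξ·ΔH°_rxn = 83.842 × 39.9 = 3345.3 kJ/min
Q = ΔH = 3345.3 kJ/min = 55.755 kW
Heat supplied = 200.72 MJ/h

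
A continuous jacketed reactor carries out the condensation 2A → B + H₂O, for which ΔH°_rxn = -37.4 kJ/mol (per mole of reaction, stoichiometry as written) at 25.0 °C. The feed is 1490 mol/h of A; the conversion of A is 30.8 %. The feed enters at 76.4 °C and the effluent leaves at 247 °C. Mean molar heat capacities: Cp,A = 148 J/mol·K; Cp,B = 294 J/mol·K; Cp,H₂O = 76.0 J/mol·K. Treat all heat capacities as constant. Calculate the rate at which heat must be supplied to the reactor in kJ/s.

Q_in = 9.11 kJ/s

Extent of reaction ξ = 0.308 × 1490 / 2 = 229.46 mol/h
Reaction term: ξ·ΔH°_rxn = 229.46 × -37.4 = -8581.8 kJ/h
Sensible, feed 76.4→25 °C: -11335 kJ/h
Outlet flows (mol/h): A 1031.1, B 229.46, H₂O 229.46
Sensible, products 25→247 °C: 52725 kJ/h
Q = ΔH = 32808 kJ/h = 9.1135 kW
Heat supplied = 9.1135 kJ/s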